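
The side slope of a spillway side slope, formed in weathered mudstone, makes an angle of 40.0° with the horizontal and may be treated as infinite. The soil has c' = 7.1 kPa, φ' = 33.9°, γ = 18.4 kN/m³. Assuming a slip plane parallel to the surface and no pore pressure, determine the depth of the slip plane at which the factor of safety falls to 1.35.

z = 1.43 m

Setting FS = 1.35 in FS = [c' + γz cos²β tanφ'] / [γz sinβ cosβ] and solving for z:
z = c' / [γ cosβ (FS·sinβ − cosβ·tanφ')]
  = 7.1 / [18.4·cos40.0°·(1.35·sin40.0° − cos40.0°·tan33.9°)]
  = 7.1 / [18.4·0.7660·(1.35·0.6428 − 0.7660·0.6720)]
  = 7.1 / 4.9757 = 1.427 m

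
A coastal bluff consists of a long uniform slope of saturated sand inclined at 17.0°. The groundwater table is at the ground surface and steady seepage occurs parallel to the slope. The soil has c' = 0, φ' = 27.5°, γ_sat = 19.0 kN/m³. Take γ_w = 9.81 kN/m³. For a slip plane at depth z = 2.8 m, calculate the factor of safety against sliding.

With seepage parallel to the slope and the water table at the surface, the effective normal stress on the slip plane uses the buoyant unit weight γ' = γ_sat − γ_w while the driving shear stress uses γ_sat:
FS = [c' + γ' z cos²β tanφ'] / [γ_sat z sinβ cosβ]
(For c' = 0 this reduces to FS = (γ'/γ_sat)·tanφ'/tanβ.)
γ' = 19.0 − 9.81 = 9.19 kN/m³
Numerator = 0.0 + 9.19·2.8·cos²17.0°·tan27.5° = 0.0 + 9.19·2.8·0.9145·0.5206 = 12.250 kPa
Denominator = 19.0·2.8·sin17.0°·cos17.0° = 19.0·2.8·0.2924·0.9563 = 14.875 kPa
FS = 12.250 / 14.875 = 0.824

FS = 0.82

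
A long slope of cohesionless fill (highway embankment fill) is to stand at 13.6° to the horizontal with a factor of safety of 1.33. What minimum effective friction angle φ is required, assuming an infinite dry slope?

φ = 17.8°

FS = tanφ/tanβ ⇒ tanφ = FS · tanβ = 1.33 · tan13.6° = 0.3218
φ = arctan(0.3218) = 17.84°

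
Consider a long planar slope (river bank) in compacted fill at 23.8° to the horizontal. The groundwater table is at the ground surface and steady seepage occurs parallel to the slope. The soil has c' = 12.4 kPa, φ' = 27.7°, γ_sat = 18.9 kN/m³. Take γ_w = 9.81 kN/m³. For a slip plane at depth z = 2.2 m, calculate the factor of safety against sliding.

FS = 1.38

With seepage parallel to the slope and the water table at the surface, the effective normal stress on the slip plane uses the buoyant unit weight γ' = γ_sat − γ_w while the driving shear stress uses γ_sat:
FS = [c' + γ' z cos²β tanφ'] / [γ_sat z sinβ cosβ]
γ' = 18.9 − 9.81 = 9.09 kN/m³
Numerator = 12.4 + 9.09·2.2·cos²23.8°·tan27.7° = 12.4 + 9.09·2.2·0.8372·0.5250 = 21.189 kPa
Denominator = 18.9·2.2·sin23.8°·cos23.8° = 18.9·2.2·0.4035·0.9150 = 15.352 kPa
FS = 21.189 / 15.352 = 1.380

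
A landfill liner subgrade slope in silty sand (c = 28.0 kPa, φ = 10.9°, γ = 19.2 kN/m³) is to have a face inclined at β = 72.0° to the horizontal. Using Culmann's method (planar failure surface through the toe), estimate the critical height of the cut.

Culmann's analysis gives the critical failure plane at α_cr = (β + φ)/2 = (72.0 + 10.9)/2 = 41.5°, and the critical height
H_c = (4c/γ) · sinβ cosφ / [1 − cos(β − φ)]
    = (4·28.0/19.2) · sin72.0°·cos10.9° / [1 − cos(61.1°)]
    = 5.833 · 0.9511·0.9820 / [1 − 0.4833]
    = 5.833 · 0.9339 / 0.5167
    = 10.54 m

H_c = 10.54 m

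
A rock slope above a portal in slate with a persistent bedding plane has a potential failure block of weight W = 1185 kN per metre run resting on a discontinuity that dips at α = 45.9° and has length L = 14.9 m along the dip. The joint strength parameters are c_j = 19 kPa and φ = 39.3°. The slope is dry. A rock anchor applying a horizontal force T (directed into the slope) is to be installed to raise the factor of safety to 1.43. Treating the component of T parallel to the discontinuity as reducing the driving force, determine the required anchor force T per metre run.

T = 164 kN/m

Resolving forces along and normal to the sliding plane, with the horizontal anchor force T adding T·sinα to the effective normal force and T·cosα acting up the plane against the driving force:
FS = [c_jL + (W cosα + T sinα) tanφ] / [W sinα − T cosα]
Without the anchor: N' = 824.7 kN/m, driving T_d = 851.0 kN/m, resisting R = 19·14.9 + 824.7·tan39.3° = 958.1 kN/m, FS = 1.13.
Setting FS = 1.43 and solving for T:
1.43·(851.0 − T cos45.9°) = 958.1 + T sin45.9°·tan39.3°
T·(sin45.9°·tan39.3° + 1.43·cos45.9°) = 1.43·851.0 − 958.1
T·(0.7181·0.8185 + 1.43·0.6959) = 1216.9 − 958.1 = 258.8
T·1.5829 = 258.8
T = 163.5 kN/m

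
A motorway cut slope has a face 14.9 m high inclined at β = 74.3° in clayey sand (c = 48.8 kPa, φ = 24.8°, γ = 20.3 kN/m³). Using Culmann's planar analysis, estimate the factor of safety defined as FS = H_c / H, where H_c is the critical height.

H_c = (4c/γ) · sinβ cosφ / [1 − cos(β − φ)]
    = (4·48.8/20.3) · sin74.3°·cos24.8° / [1 − cos49.5°]
    = 9.616 · 0.8739 / 0.3506 = 23.97 m
FS = H_c / H = 23.97 / 14.9 = 1.609

FS = 1.61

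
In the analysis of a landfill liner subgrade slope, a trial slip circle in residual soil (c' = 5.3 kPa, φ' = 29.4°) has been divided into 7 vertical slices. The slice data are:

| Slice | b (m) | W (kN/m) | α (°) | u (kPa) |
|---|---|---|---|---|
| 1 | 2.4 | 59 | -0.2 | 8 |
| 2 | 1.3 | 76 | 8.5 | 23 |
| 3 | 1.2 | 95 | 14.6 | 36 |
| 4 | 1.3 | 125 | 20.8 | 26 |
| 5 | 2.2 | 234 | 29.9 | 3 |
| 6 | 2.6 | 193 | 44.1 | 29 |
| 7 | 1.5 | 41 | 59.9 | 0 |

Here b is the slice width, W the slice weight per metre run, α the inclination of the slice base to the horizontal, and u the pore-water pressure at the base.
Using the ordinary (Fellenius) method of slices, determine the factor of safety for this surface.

Ordinary method of slices: FS = Σ[c'·Δl_i + (W_i cosα_i − u_i·Δl_i)·tanφ'] / Σ W_i sinα_i, with Δl_i = b_i / cosα_i.
Slice 1: Δl = 2.4/cos(-0.2°) = 2.400 m; N'_1 = 59·cos(-0.2°) − 8·2.400 = 39.8; c'Δl = 12.72; W sinα = -0.2
Slice 2: Δl = 1.3/cos8.5° = 1.314 m; N'_2 = 76·cos8.5° − 23·1.314 = 44.9; c'Δl = 6.97; W sinα = 11.2
Slice 3: Δl = 1.2/cos14.6° = 1.240 m; N'_3 = 95·cos14.6° − 36·1.240 = 47.3; c'Δl = 6.57; W sinα = 23.9
Slice 4: Δl = 1.3/cos20.8° = 1.391 m; N'_4 = 125·cos20.8° − 26·1.391 = 80.7; c'Δl = 7.37; W sinα = 44.4
Slice 5: Δl = 2.2/cos29.9° = 2.538 m; N'_5 = 234·cos29.9° − 3·2.538 = 195.2; c'Δl = 13.45; W sinα = 116.6
Slice 6: Δl = 2.6/cos44.1° = 3.621 m; N'_6 = 193·cos44.1° − 29·3.621 = 33.6; c'Δl = 19.19; W sinα = 134.3
Slice 7: Δl = 1.5/cos59.9° = 2.991 m; N'_7 = 41·cos59.9° − 0·2.991 = 20.6; c'Δl = 15.85; W sinα = 35.5
Σc'Δl = 82.1 kN/m; ΣN' = 462.1 kN/m; ΣW sinα = 365.8 kN/m
Resisting = 82.1 + 462.1·tan29.4° = 82.1 + 260.4 = 342.5 kN/m
FS = 342.5 / 365.8 = 0.936

FS = 0.94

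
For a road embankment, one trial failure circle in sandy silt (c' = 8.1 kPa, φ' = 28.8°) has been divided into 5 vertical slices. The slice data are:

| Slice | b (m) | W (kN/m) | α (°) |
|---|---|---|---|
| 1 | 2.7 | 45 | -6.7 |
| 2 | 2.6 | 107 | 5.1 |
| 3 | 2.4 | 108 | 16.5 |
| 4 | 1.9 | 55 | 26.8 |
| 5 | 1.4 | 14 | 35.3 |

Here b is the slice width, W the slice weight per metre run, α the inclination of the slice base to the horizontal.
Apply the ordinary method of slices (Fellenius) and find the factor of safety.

Ordinary method of slices: FS = Σ[c'·Δl_i + (W_i cosα_i)·tanφ'] / Σ W_i sinα_i, with Δl_i = b_i / cosα_i.
Slice 1: Δl = 2.7/cos(-6.7°) = 2.719 m; N'_1 = 45·cos(-6.7°) = 44.7; c'Δl = 22.02; W sinα = -5.3
Slice 2: Δl = 2.6/cos5.1° = 2.610 m; N'_2 = 107·cos5.1° = 106.6; c'Δl = 21.14; W sinα = 9.5
Slice 3: Δl = 2.4/cos16.5° = 2.503 m; N'_3 = 108·cos16.5° = 103.6; c'Δl = 20.27; W sinα = 30.7
Slice 4: Δl = 1.9/cos26.8° = 2.129 m; N'_4 = 55·cos26.8° = 49.1; c'Δl = 17.24; W sinα = 24.8
Slice 5: Δl = 1.4/cos35.3° = 1.715 m; N'_5 = 14·cos35.3° = 11.4; c'Δl = 13.89; W sinα = 8.1
Σc'Δl = 94.6 kN/m; ΣN' = 315.3 kN/m; ΣW sinα = 67.8 kN/m
Resisting = 94.6 + 315.3·tan28.8° = 94.6 + 173.4 = 267.9 kN/m
FS = 267.9 / 67.8 = 3.950

FS = 3.95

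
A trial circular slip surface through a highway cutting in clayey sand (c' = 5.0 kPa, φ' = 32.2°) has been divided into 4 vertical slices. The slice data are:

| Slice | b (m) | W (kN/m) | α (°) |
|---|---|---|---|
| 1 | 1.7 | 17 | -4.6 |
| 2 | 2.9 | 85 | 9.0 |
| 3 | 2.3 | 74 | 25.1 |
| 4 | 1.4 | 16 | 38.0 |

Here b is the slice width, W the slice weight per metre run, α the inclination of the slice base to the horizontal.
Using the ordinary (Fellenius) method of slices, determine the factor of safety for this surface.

Ordinary method of slices: FS = Σ[c'·Δl_i + (W_i cosα_i)·tanφ'] / Σ W_i sinα_i, with Δl_i = b_i / cosα_i.
Slice 1: Δl = 1.7/cos(-4.6°) = 1.705 m; N'_1 = 17·cos(-4.6°) = 16.9; c'Δl = 8.53; W sinα = -1.4
Slice 2: Δl = 2.9/cos9.0° = 2.936 m; N'_2 = 85·cos9.0° = 84.0; c'Δl = 14.68; W sinα = 13.3
Slice 3: Δl = 2.3/cos25.1° = 2.540 m; N'_3 = 74·cos25.1° = 67.0; c'Δl = 12.70; W sinα = 31.4
Slice 4: Δl = 1.4/cos38.0° = 1.777 m; N'_4 = 16·cos38.0° = 12.6; c'Δl = 8.88; W sinα = 9.9
Σc'Δl = 44.8 kN/m; ΣN' = 180.5 kN/m; ΣW sinα = 53.2 kN/m
Resisting = 44.8 + 180.5·tan32.2° = 44.8 + 113.7 = 158.5 kN/m
FS = 158.5 / 53.2 = 2.980

FS = 2.98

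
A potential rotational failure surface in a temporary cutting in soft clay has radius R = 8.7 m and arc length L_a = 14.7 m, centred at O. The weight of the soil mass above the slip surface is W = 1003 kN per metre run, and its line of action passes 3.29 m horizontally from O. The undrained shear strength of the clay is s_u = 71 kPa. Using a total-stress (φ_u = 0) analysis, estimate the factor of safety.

Taking moments about the centre O, the resisting moment is provided by the undrained shear strength acting along the arc:
M_R = s_u·L_a·R = 71·14.70·8.7 = 9080.2 kN·m/m
M_D = W·d = 1003·3.29 = 3299.9 kN·m/m
FS = M_R / M_D = 9080.2 / 3299.9 = 2.752

FS = 2.75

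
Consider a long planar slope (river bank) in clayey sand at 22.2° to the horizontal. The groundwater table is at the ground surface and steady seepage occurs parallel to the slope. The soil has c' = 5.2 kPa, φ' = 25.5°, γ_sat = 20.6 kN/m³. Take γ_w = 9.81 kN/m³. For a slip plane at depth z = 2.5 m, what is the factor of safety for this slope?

With seepage parallel to the slope and the water table at the surface, the effective normal stress on the slip plane uses the buoyant unit weight γ' = γ_sat − γ_w while the driving shear stress uses γ_sat:
FS = [c' + γ' z cos²β tanφ'] / [γ_sat z sinβ cosβ]
γ' = 20.6 − 9.81 = 10.79 kN/m³
Numerator = 5.2 + 10.79·2.5·cos²22.2°·tan25.5° = 5.2 + 10.79·2.5·0.8572·0.4770 = 16.230 kPa
Denominator = 20.6·2.5·sin22.2°·cos22.2° = 20.6·2.5·0.3778·0.9259 = 18.016 kPa
FS = 16.230 / 18.016 = 0.901

FS = 0.90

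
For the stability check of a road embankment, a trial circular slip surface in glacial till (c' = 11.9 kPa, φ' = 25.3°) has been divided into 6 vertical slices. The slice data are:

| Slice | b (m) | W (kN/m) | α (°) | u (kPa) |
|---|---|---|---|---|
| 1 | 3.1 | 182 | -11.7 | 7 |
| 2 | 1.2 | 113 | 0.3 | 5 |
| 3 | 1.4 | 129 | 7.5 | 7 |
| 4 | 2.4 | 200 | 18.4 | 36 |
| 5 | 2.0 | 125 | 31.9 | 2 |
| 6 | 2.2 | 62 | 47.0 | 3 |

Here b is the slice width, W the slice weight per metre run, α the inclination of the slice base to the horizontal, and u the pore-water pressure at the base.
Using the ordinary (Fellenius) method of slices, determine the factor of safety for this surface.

Ordinary method of slices: FS = Σ[c'·Δl_i + (W_i cosα_i − u_i·Δl_i)·tanφ'] / Σ W_i sinα_i, with Δl_i = b_i / cosα_i.
Slice 1: Δl = 3.1/cos(-11.7°) = 3.166 m; N'_1 = 182·cos(-11.7°) − 7·3.166 = 156.1; c'Δl = 37.67; W sinα = -36.9
Slice 2: Δl = 1.2/cos0.3° = 1.200 m; N'_2 = 113·cos0.3° − 5·1.200 = 107.0; c'Δl = 14.28; W sinα = 0.6
Slice 3: Δl = 1.4/cos7.5° = 1.412 m; N'_3 = 129·cos7.5° − 7·1.412 = 118.0; c'Δl = 16.80; W sinα = 16.8
Slice 4: Δl = 2.4/cos18.4° = 2.529 m; N'_4 = 200·cos18.4° − 36·2.529 = 98.7; c'Δl = 30.10; W sinα = 63.1
Slice 5: Δl = 2.0/cos31.9° = 2.356 m; N'_5 = 125·cos31.9° − 2·2.356 = 101.4; c'Δl = 28.03; W sinα = 66.1
Slice 6: Δl = 2.2/cos47.0° = 3.226 m; N'_6 = 62·cos47.0° − 3·3.226 = 32.6; c'Δl = 38.39; W sinα = 45.3
Σc'Δl = 165.3 kN/m; ΣN' = 613.8 kN/m; ΣW sinα = 155.1 kN/m
Resisting = 165.3 + 613.8·tan25.3° = 165.3 + 290.1 = 455.4 kN/m
FS = 455.4 / 155.1 = 2.937

FS = 2.94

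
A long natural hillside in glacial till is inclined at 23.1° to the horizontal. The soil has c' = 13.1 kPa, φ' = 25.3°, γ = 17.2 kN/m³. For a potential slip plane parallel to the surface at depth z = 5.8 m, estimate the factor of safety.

FS = 1.47

For an infinite slope with a slip plane parallel to the surface (no pore pressure): FS = [c' + γz cos²β tanφ'] / [γz sinβ cosβ].
γz = 17.2·5.8 = 99.76 kN/m²
Numerator = 13.1 + 99.76·cos²23.1°·tan25.3° = 13.1 + 99.76·0.8461·0.4727 = 52.998 kPa
Denominator = 99.76·sin23.1°·cos23.1° = 99.76·0.3923·0.9198 = 36.001 kPa
FS = 52.998 / 36.001 = 1.472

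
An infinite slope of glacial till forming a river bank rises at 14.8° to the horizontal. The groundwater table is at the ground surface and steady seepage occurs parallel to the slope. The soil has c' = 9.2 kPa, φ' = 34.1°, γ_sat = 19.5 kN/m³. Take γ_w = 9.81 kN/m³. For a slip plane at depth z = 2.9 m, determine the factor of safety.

With seepage parallel to the slope and the water table at the surface, the effective normal stress on the slip plane uses the buoyant unit weight γ' = γ_sat − γ_w while the driving shear stress uses γ_sat:
FS = [c' + γ' z cos²β tanφ'] / [γ_sat z sinβ cosβ]
γ' = 19.5 − 9.81 = 9.69 kN/m³
Numerator = 9.2 + 9.69·2.9·cos²14.8°·tan34.1° = 9.2 + 9.69·2.9·0.9347·0.6771 = 26.984 kPa
Denominator = 19.5·2.9·sin14.8°·cos14.8° = 19.5·2.9·0.2554·0.9668 = 13.966 kPa
FS = 26.984 / 13.966 = 1.932

FS = 1.93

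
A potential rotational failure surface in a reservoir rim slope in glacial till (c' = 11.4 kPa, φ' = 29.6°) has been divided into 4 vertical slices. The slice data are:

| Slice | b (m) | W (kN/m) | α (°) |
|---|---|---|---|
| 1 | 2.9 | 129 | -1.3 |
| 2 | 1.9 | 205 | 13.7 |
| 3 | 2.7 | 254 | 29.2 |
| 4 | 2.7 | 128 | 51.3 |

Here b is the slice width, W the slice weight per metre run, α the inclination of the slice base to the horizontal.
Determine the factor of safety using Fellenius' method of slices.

FS = 1.85

Ordinary method of slices: FS = Σ[c'·Δl_i + (W_i cosα_i)·tanφ'] / Σ W_i sinα_i, with Δl_i = b_i / cosα_i.
Slice 1: Δl = 2.9/cos(-1.3°) = 2.901 m; N'_1 = 129·cos(-1.3°) = 129.0; c'Δl = 33.07; W sinα = -2.9
Slice 2: Δl = 1.9/cos13.7° = 1.956 m; N'_2 = 205·cos13.7° = 199.2; c'Δl = 22.29; W sinα = 48.6
Slice 3: Δl = 2.7/cos29.2° = 3.093 m; N'_3 = 254·cos29.2° = 221.7; c'Δl = 35.26; W sinα = 123.9
Slice 4: Δl = 2.7/cos51.3° = 4.318 m; N'_4 = 128·cos51.3° = 80.0; c'Δl = 49.23; W sinα = 99.9
Σc'Δl = 139.9 kN/m; ΣN' = 629.9 kN/m; ΣW sinα = 269.4 kN/m
Resisting = 139.9 + 629.9·tan29.6° = 139.9 + 357.8 = 497.7 kN/m
FS = 497.7 / 269.4 = 1.847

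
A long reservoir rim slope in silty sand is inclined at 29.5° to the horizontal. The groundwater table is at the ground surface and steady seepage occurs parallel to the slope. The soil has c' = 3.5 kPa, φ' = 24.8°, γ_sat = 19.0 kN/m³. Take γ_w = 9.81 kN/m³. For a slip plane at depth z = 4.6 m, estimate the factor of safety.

With seepage parallel to the slope and the water table at the surface, the effective normal stress on the slip plane uses the buoyant unit weight γ' = γ_sat − γ_w while the driving shear stress uses γ_sat:
FS = [c' + γ' z cos²β tanφ'] / [γ_sat z sinβ cosβ]
γ' = 19.0 − 9.81 = 9.19 kN/m³
Numerator = 3.5 + 9.19·4.6·cos²29.5°·tan24.8° = 3.5 + 9.19·4.6·0.7575·0.4621 = 18.297 kPa
Denominator = 19.0·4.6·sin29.5°·cos29.5° = 19.0·4.6·0.4924·0.8704 = 37.458 kPa
FS = 18.297 / 37.458 = 0.488

FS = 0.49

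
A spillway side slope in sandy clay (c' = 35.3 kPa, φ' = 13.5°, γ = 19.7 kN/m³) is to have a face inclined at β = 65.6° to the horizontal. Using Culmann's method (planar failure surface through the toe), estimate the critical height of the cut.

Culmann's analysis gives the critical failure plane at α_cr = (β + φ')/2 = (65.6 + 13.5)/2 = 39.5°, and the critical height
H_c = (4c'/γ) · sinβ cosφ' / [1 − cos(β − φ')]
    = (4·35.3/19.7) · sin65.6°·cos13.5° / [1 − cos(52.1°)]
    = 7.168 · 0.9107·0.9724 / [1 − 0.6143]
    = 7.168 · 0.8855 / 0.3857
    = 16.46 m

H_c = 16.46 m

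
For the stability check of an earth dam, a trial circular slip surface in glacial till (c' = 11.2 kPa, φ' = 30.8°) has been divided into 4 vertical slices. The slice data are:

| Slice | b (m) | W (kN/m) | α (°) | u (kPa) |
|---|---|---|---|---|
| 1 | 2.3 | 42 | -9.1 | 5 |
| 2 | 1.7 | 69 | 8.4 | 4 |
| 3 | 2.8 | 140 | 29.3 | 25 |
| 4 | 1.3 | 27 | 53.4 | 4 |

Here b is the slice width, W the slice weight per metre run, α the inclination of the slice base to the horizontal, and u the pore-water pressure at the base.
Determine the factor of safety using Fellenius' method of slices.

Ordinary method of slices: FS = Σ[c'·Δl_i + (W_i cosα_i − u_i·Δl_i)·tanφ'] / Σ W_i sinα_i, with Δl_i = b_i / cosα_i.
Slice 1: Δl = 2.3/cos(-9.1°) = 2.329 m; N'_1 = 42·cos(-9.1°) − 5·2.329 = 29.8; c'Δl = 26.09; W sinα = -6.6
Slice 2: Δl = 1.7/cos8.4° = 1.718 m; N'_2 = 69·cos8.4° − 4·1.718 = 61.4; c'Δl = 19.25; W sinα = 10.1
Slice 3: Δl = 2.8/cos29.3° = 3.211 m; N'_3 = 140·cos29.3° − 25·3.211 = 41.8; c'Δl = 35.96; W sinα = 68.5
Slice 4: Δl = 1.3/cos53.4° = 2.180 m; N'_4 = 27·cos53.4° − 4·2.180 = 7.4; c'Δl = 24.42; W sinα = 21.7
Σc'Δl = 105.7 kN/m; ΣN' = 140.4 kN/m; ΣW sinα = 93.6 kN/m
Resisting = 105.7 + 140.4·tan30.8° = 105.7 + 83.7 = 189.4 kN/m
FS = 189.4 / 93.6 = 2.023

FS = 2.02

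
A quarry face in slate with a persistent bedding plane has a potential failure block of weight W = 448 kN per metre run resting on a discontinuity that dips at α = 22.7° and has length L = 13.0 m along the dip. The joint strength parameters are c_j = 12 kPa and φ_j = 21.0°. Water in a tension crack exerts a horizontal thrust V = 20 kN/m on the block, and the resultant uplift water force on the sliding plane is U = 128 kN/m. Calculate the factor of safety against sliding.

FS = 1.37

Resolving the block weight along and normal to the plane and applying the Mohr–Coulomb strength on the joint:
N' = W cosα − U − V sinα = 448·cos22.7° − 128 − 20·sin22.7° = 277.6 kN/m
Driving force T = W sinα + V cosα = 448·sin22.7° + 20·cos22.7° = 191.3 kN/m
Resisting force R = c_j·L + N'·tanφ_j = 12·13.0 + 277.6·tan21.0° = 156.0 + 106.6 = 262.6 kN/m
FS = R / T = 262.6 / 191.3 = 1.372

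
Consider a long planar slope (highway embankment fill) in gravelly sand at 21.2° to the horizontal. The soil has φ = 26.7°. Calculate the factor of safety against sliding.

For a dry cohesionless infinite slope the factor of safety is FS = tanφ / tanβ.
FS = tan26.7° / tan21.2° = 0.5029 / 0.3879 = 1.297

FS = 1.30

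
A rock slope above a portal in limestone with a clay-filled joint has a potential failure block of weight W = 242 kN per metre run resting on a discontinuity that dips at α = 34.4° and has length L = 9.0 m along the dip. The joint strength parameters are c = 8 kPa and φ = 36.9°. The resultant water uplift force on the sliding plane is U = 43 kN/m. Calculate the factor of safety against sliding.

Resolving the block weight along and normal to the plane and applying the Mohr–Coulomb strength on the joint:
N' = W cosα − U = 242·cos34.4° − 43 = 156.7 kN/m
Driving force T = W sinα = 242·sin34.4° = 136.7 kN/m
Resisting force R = c·L + N'·tanφ = 8·9.0 + 156.7·tan36.9° = 72.0 + 117.6 = 189.6 kN/m
FS = R / T = 189.6 / 136.7 = 1.387

FS = 1.39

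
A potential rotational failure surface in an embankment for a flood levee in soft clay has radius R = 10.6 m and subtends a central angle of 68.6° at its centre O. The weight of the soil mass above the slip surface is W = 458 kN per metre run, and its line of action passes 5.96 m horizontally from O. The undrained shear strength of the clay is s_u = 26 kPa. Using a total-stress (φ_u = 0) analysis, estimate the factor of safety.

Taking moments about the centre O, the resisting moment is provided by the undrained shear strength acting along the arc:
Arc length L_a = R·θ = 10.6·(68.6°·π/180) = 10.6·1.1973 = 12.69 m
M_R = s_u·L_a·R = 26·12.69·10.6 = 3497.7 kN·m/m
M_D = W·d = 458·5.96 = 2729.7 kN·m/m
FS = M_R / M_D = 3497.7 / 2729.7 = 1.281

FS = 1.28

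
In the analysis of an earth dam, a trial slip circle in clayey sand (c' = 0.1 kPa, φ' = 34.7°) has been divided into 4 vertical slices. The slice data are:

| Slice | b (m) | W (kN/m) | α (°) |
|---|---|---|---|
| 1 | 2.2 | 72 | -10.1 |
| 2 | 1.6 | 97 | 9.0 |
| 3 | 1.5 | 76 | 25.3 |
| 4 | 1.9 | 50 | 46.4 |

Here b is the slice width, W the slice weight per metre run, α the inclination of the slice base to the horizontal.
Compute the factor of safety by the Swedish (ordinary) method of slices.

Ordinary method of slices: FS = Σ[c'·Δl_i + (W_i cosα_i)·tanφ'] / Σ W_i sinα_i, with Δl_i = b_i / cosα_i.
Slice 1: Δl = 2.2/cos(-10.1°) = 2.235 m; N'_1 = 72·cos(-10.1°) = 70.9; c'Δl = 0.22; W sinα = -12.6
Slice 2: Δl = 1.6/cos9.0° = 1.620 m; N'_2 = 97·cos9.0° = 95.8; c'Δl = 0.16; W sinα = 15.2
Slice 3: Δl = 1.5/cos25.3° = 1.659 m; N'_3 = 76·cos25.3° = 68.7; c'Δl = 0.17; W sinα = 32.5
Slice 4: Δl = 1.9/cos46.4° = 2.755 m; N'_4 = 50·cos46.4° = 34.5; c'Δl = 0.28; W sinα = 36.2
Σc'Δl = 0.8 kN/m; ΣN' = 269.9 kN/m; ΣW sinα = 71.2 kN/m
Resisting = 0.8 + 269.9·tan34.7° = 0.8 + 186.9 = 187.7 kN/m
FS = 187.7 / 71.2 = 2.635

FS = 2.63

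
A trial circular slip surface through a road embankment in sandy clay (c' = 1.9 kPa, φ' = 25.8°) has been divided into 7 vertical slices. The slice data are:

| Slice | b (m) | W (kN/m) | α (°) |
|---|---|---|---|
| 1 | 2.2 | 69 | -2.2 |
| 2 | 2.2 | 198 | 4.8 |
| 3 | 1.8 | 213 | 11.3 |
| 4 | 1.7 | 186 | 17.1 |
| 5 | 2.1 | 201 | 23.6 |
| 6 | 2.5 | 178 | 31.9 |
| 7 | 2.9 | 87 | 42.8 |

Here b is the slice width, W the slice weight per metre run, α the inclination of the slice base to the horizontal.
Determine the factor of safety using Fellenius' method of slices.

Ordinary method of slices: FS = Σ[c'·Δl_i + (W_i cosα_i)·tanφ'] / Σ W_i sinα_i, with Δl_i = b_i / cosα_i.
Slice 1: Δl = 2.2/cos(-2.2°) = 2.202 m; N'_1 = 69·cos(-2.2°) = 68.9; c'Δl = 4.18; W sinα = -2.6
Slice 2: Δl = 2.2/cos4.8° = 2.208 m; N'_2 = 198·cos4.8° = 197.3; c'Δl = 4.19; W sinα = 16.6
Slice 3: Δl = 1.8/cos11.3° = 1.836 m; N'_3 = 213·cos11.3° = 208.9; c'Δl = 3.49; W sinα = 41.7
Slice 4: Δl = 1.7/cos17.1° = 1.779 m; N'_4 = 186·cos17.1° = 177.8; c'Δl = 3.38; W sinα = 54.7
Slice 5: Δl = 2.1/cos23.6° = 2.292 m; N'_5 = 201·cos23.6° = 184.2; c'Δl = 4.35; W sinα = 80.5
Slice 6: Δl = 2.5/cos31.9° = 2.945 m; N'_6 = 178·cos31.9° = 151.1; c'Δl = 5.60; W sinα = 94.1
Slice 7: Δl = 2.9/cos42.8° = 3.952 m; N'_7 = 87·cos42.8° = 63.8; c'Δl = 7.51; W sinα = 59.1
Σc'Δl = 32.7 kN/m; ΣN' = 1052.0 kN/m; ΣW sinα = 344.0 kN/m
Resisting = 32.7 + 1052.0·tan25.8° = 32.7 + 508.6 = 541.3 kN/m
FS = 541.3 / 344.0 = 1.574

FS = 1.57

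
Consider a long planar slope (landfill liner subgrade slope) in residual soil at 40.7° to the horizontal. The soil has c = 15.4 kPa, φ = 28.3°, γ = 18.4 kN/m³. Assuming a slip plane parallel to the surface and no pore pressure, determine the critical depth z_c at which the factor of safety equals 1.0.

z_c = 4.53 m

Setting FS = 1.00 in FS = [c + γz cos²β tanφ] / [γz sinβ cosβ] and solving for z:
z = c / [γ cosβ (FS·sinβ − cosβ·tanφ)]
  = 15.4 / [18.4·cos40.7°·(1.00·sin40.7° − cos40.7°·tan28.3°)]
  = 15.4 / [18.4·0.7581·(1.00·0.6521 − 0.7581·0.5384)]
  = 15.4 / 3.4021 = 4.527 m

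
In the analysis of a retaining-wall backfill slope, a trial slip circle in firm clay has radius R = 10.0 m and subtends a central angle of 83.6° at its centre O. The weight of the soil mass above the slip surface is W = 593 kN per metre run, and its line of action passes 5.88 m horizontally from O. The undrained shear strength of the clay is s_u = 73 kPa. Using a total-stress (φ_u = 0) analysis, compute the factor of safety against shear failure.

FS = 3.05

Taking moments about the centre O, the resisting moment is provided by the undrained shear strength acting along the arc:
Arc length L_a = R·θ = 10.0·(83.6°·π/180) = 10.0·1.4591 = 14.59 m
M_R = s_u·L_a·R = 73·14.59·10.0 = 10651.4 kN·m/m
M_D = W·d = 593·5.88 = 3486.8 kN·m/m
FS = M_R / M_D = 10651.4 / 3486.8 = 3.055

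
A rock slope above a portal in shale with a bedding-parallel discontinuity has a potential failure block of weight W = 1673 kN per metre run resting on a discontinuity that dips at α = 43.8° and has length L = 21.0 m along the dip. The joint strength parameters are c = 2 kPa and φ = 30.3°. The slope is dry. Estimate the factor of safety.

Resolving the block weight along and normal to the plane and applying the Mohr–Coulomb strength on the joint:
N' = W cosα = 1673·cos43.8° = 1207.5 kN/m
Driving force T = W sinα = 1673·sin43.8° = 1158.0 kN/m
Resisting force R = c·L + N'·tanφ = 2·21.0 + 1207.5·tan30.3° = 42.0 + 705.6 = 747.6 kN/m
FS = R / T = 747.6 / 1158.0 = 0.646

FS = 0.65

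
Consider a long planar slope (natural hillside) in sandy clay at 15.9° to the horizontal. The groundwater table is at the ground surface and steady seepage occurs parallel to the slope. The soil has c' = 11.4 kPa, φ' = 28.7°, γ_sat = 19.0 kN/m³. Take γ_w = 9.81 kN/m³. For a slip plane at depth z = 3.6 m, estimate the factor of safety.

With seepage parallel to the slope and the water table at the surface, the effective normal stress on the slip plane uses the buoyant unit weight γ' = γ_sat − γ_w while the driving shear stress uses γ_sat:
FS = [c' + γ' z cos²β tanφ'] / [γ_sat z sinβ cosβ]
γ' = 19.0 − 9.81 = 9.19 kN/m³
Numerator = 11.4 + 9.19·3.6·cos²15.9°·tan28.7° = 11.4 + 9.19·3.6·0.9249·0.5475 = 28.154 kPa
Denominator = 19.0·3.6·sin15.9°·cos15.9° = 19.0·3.6·0.2740·0.9617 = 18.022 kPa
FS = 28.154 / 18.022 = 1.562

FS = 1.56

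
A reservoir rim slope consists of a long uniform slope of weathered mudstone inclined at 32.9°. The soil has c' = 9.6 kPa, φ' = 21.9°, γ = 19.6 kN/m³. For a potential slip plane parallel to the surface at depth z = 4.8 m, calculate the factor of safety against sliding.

For an infinite slope with a slip plane parallel to the surface (no pore pressure): FS = [c' + γz cos²β tanφ'] / [γz sinβ cosβ].
γz = 19.6·4.8 = 94.08 kN/m²
Numerator = 9.6 + 94.08·cos²32.9°·tan21.9° = 9.6 + 94.08·0.7050·0.4020 = 36.262 kPa
Denominator = 94.08·sin32.9°·cos32.9° = 94.08·0.5432·0.8396 = 42.906 kPa
FS = 36.262 / 42.906 = 0.845

FS = 0.85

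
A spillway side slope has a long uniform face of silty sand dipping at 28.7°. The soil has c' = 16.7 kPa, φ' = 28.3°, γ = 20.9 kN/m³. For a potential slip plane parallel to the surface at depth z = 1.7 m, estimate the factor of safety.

For an infinite slope with a slip plane parallel to the surface (no pore pressure): FS = [c' + γz cos²β tanφ'] / [γz sinβ cosβ].
γz = 20.9·1.7 = 35.53 kN/m²
Numerator = 16.7 + 35.53·cos²28.7°·tan28.3° = 16.7 + 35.53·0.7694·0.5384 = 31.419 kPa
Denominator = 35.53·sin28.7°·cos28.7° = 35.53·0.4802·0.8771 = 14.966 kPa
FS = 31.419 / 14.966 = 2.099

FS = 2.10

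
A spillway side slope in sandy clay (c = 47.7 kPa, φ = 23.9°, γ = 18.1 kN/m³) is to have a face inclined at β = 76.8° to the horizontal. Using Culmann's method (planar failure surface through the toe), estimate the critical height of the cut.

H_c = 23.65 m

Culmann's analysis gives the critical failure plane at α_cr = (β + φ)/2 = (76.8 + 23.9)/2 = 50.3°, and the critical height
H_c = (4c/γ) · sinβ cosφ / [1 − cos(β − φ)]
    = (4·47.7/18.1) · sin76.8°·cos23.9° / [1 − cos(52.9°)]
    = 10.541 · 0.9736·0.9143 / [1 − 0.6032]
    = 10.541 · 0.8901 / 0.3968
    = 23.65 m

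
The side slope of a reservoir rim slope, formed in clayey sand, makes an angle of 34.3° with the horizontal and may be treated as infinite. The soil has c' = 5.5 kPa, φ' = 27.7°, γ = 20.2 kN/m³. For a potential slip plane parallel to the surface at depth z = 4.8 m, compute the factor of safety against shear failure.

For an infinite slope with a slip plane parallel to the surface (no pore pressure): FS = [c' + γz cos²β tanφ'] / [γz sinβ cosβ].
γz = 20.2·4.8 = 96.96 kN/m²
Numerator = 5.5 + 96.96·cos²34.3°·tan27.7° = 5.5 + 96.96·0.6824·0.5250 = 40.240 kPa
Denominator = 96.96·sin34.3°·cos34.3° = 96.96·0.5635·0.8261 = 45.138 kPa
FS = 40.240 / 45.138 = 0.891

FS = 0.89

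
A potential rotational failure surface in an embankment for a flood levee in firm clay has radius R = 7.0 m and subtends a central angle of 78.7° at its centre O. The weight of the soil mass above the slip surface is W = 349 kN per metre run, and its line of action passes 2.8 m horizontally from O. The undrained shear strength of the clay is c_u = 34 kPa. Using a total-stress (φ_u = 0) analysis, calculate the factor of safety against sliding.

FS = 2.34

Taking moments about the centre O, the resisting moment is provided by the undrained shear strength acting along the arc:
Arc length L_a = R·θ = 7.0·(78.7°·π/180) = 7.0·1.3736 = 9.62 m
M_R = c_u·L_a·R = 34·9.62·7.0 = 2288.4 kN·m/m
M_D = W·d = 349·2.8 = 977.2 kN·m/m
FS = M_R / M_D = 2288.4 / 977.2 = 2.342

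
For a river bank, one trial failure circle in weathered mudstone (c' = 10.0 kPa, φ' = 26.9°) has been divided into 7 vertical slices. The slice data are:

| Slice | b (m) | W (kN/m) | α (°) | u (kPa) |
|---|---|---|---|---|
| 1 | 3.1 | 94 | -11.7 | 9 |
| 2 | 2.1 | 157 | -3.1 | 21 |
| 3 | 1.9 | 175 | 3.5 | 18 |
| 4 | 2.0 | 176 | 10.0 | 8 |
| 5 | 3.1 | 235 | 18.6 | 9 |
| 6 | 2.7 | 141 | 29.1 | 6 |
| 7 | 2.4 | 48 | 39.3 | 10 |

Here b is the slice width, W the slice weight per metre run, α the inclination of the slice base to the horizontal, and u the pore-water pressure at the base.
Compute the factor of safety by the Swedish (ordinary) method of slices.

Ordinary method of slices: FS = Σ[c'·Δl_i + (W_i cosα_i − u_i·Δl_i)·tanφ'] / Σ W_i sinα_i, with Δl_i = b_i / cosα_i.
Slice 1: Δl = 3.1/cos(-11.7°) = 3.166 m; N'_1 = 94·cos(-11.7°) − 9·3.166 = 63.6; c'Δl = 31.66; W sinα = -19.1
Slice 2: Δl = 2.1/cos(-3.1°) = 2.103 m; N'_2 = 157·cos(-3.1°) − 21·2.103 = 112.6; c'Δl = 21.03; W sinα = -8.5
Slice 3: Δl = 1.9/cos3.5° = 1.904 m; N'_3 = 175·cos3.5° − 18·1.904 = 140.4; c'Δl = 19.04; W sinα = 10.7
Slice 4: Δl = 2.0/cos10.0° = 2.031 m; N'_4 = 176·cos10.0° − 8·2.031 = 157.1; c'Δl = 20.31; W sinα = 30.6
Slice 5: Δl = 3.1/cos18.6° = 3.271 m; N'_5 = 235·cos18.6° − 9·3.271 = 193.3; c'Δl = 32.71; W sinα = 75.0
Slice 6: Δl = 2.7/cos29.1° = 3.090 m; N'_6 = 141·cos29.1° − 6·3.090 = 104.7; c'Δl = 30.90; W sinα = 68.6
Slice 7: Δl = 2.4/cos39.3° = 3.101 m; N'_7 = 48·cos39.3° − 10·3.101 = 6.1; c'Δl = 31.01; W sinα = 30.4
Σc'Δl = 186.7 kN/m; ΣN' = 777.7 kN/m; ΣW sinα = 187.6 kN/m
Resisting = 186.7 + 777.7·tan26.9° = 186.7 + 394.6 = 581.2 kN/m
FS = 581.2 / 187.6 = 3.098

FS = 3.10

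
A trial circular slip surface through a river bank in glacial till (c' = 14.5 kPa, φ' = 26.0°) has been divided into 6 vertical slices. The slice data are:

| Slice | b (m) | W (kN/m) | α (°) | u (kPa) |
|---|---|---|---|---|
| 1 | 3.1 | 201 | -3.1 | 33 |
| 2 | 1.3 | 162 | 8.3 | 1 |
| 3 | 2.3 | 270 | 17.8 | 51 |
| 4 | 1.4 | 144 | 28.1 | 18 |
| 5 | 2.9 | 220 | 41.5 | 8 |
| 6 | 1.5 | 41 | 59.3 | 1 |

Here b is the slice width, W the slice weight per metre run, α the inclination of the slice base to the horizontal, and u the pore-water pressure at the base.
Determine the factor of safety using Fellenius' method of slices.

FS = 1.55

Ordinary method of slices: FS = Σ[c'·Δl_i + (W_i cosα_i − u_i·Δl_i)·tanφ'] / Σ W_i sinα_i, with Δl_i = b_i / cosα_i.
Slice 1: Δl = 3.1/cos(-3.1°) = 3.105 m; N'_1 = 201·cos(-3.1°) − 33·3.105 = 98.3; c'Δl = 45.02; W sinα = -10.9
Slice 2: Δl = 1.3/cos8.3° = 1.314 m; N'_2 = 162·cos8.3° − 1·1.314 = 159.0; c'Δl = 19.05; W sinα = 23.4
Slice 3: Δl = 2.3/cos17.8° = 2.416 m; N'_3 = 270·cos17.8° − 51·2.416 = 133.9; c'Δl = 35.03; W sinα = 82.5
Slice 4: Δl = 1.4/cos28.1° = 1.587 m; N'_4 = 144·cos28.1° − 18·1.587 = 98.5; c'Δl = 23.01; W sinα = 67.8
Slice 5: Δl = 2.9/cos41.5° = 3.872 m; N'_5 = 220·cos41.5° − 8·3.872 = 133.8; c'Δl = 56.14; W sinα = 145.8
Slice 6: Δl = 1.5/cos59.3° = 2.938 m; N'_6 = 41·cos59.3° − 1·2.938 = 18.0; c'Δl = 42.60; W sinα = 35.3
Σc'Δl = 220.9 kN/m; ΣN' = 641.4 kN/m; ΣW sinα = 343.9 kN/m
Resisting = 220.9 + 641.4·tan26.0° = 220.9 + 312.8 = 533.7 kN/m
FS = 533.7 / 343.9 = 1.552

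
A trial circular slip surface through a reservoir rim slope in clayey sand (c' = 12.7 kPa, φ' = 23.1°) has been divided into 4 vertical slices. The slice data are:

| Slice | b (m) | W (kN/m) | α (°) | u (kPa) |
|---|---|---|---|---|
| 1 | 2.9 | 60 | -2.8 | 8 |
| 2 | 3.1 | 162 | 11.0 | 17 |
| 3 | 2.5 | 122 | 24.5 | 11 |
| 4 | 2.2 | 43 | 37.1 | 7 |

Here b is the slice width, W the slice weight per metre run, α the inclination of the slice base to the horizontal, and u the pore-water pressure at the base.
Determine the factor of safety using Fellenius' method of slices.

FS = 2.38

Ordinary method of slices: FS = Σ[c'·Δl_i + (W_i cosα_i − u_i·Δl_i)·tanφ'] / Σ W_i sinα_i, with Δl_i = b_i / cosα_i.
Slice 1: Δl = 2.9/cos(-2.8°) = 2.903 m; N'_1 = 60·cos(-2.8°) − 8·2.903 = 36.7; c'Δl = 36.87; W sinα = -2.9
Slice 2: Δl = 3.1/cos11.0° = 3.158 m; N'_2 = 162·cos11.0° − 17·3.158 = 105.3; c'Δl = 40.11; W sinα = 30.9
Slice 3: Δl = 2.5/cos24.5° = 2.747 m; N'_3 = 122·cos24.5° − 11·2.747 = 80.8; c'Δl = 34.89; W sinα = 50.6
Slice 4: Δl = 2.2/cos37.1° = 2.758 m; N'_4 = 43·cos37.1° − 7·2.758 = 15.0; c'Δl = 35.03; W sinα = 25.9
Σc'Δl = 146.9 kN/m; ΣN' = 237.8 kN/m; ΣW sinα = 104.5 kN/m
Resisting = 146.9 + 237.8·tan23.1° = 146.9 + 101.4 = 248.3 kN/m
FS = 248.3 / 104.5 = 2.376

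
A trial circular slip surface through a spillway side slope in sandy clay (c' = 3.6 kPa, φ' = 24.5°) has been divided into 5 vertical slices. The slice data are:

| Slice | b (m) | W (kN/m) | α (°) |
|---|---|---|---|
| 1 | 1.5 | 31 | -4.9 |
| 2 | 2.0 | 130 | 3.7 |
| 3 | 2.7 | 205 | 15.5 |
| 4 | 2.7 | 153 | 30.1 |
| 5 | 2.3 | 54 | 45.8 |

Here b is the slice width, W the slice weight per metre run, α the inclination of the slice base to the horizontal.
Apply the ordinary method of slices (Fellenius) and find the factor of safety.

FS = 1.63

Ordinary method of slices: FS = Σ[c'·Δl_i + (W_i cosα_i)·tanφ'] / Σ W_i sinα_i, with Δl_i = b_i / cosα_i.
Slice 1: Δl = 1.5/cos(-4.9°) = 1.506 m; N'_1 = 31·cos(-4.9°) = 30.9; c'Δl = 5.42; W sinα = -2.6
Slice 2: Δl = 2.0/cos3.7° = 2.004 m; N'_2 = 130·cos3.7° = 129.7; c'Δl = 7.22; W sinα = 8.4
Slice 3: Δl = 2.7/cos15.5° = 2.802 m; N'_3 = 205·cos15.5° = 197.5; c'Δl = 10.09; W sinα = 54.8
Slice 4: Δl = 2.7/cos30.1° = 3.121 m; N'_4 = 153·cos30.1° = 132.4; c'Δl = 11.24; W sinα = 76.7
Slice 5: Δl = 2.3/cos45.8° = 3.299 m; N'_5 = 54·cos45.8° = 37.6; c'Δl = 11.88; W sinα = 38.7
Σc'Δl = 45.8 kN/m; ΣN' = 528.2 kN/m; ΣW sinα = 176.0 kN/m
Resisting = 45.8 + 528.2·tan24.5° = 45.8 + 240.7 = 286.5 kN/m
FS = 286.5 / 176.0 = 1.628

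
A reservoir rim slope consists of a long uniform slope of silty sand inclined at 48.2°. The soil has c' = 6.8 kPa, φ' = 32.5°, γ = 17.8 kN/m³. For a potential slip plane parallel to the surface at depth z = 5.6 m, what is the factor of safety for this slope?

FS = 0.71

For an infinite slope with a slip plane parallel to the surface (no pore pressure): FS = [c' + γz cos²β tanφ'] / [γz sinβ cosβ].
γz = 17.8·5.6 = 99.68 kN/m²
Numerator = 6.8 + 99.68·cos²48.2°·tan32.5° = 6.8 + 99.68·0.4443·0.6371 = 35.012 kPa
Denominator = 99.68·sin48.2°·cos48.2° = 99.68·0.7455·0.6665 = 49.529 kPa
FS = 35.012 / 49.529 = 0.707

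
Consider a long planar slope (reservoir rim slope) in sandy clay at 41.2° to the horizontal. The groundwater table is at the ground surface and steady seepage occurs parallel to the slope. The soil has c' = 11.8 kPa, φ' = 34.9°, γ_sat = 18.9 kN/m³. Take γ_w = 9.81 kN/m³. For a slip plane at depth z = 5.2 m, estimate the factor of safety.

FS = 0.63

With seepage parallel to the slope and the water table at the surface, the effective normal stress on the slip plane uses the buoyant unit weight γ' = γ_sat − γ_w while the driving shear stress uses γ_sat:
FS = [c' + γ' z cos²β tanφ'] / [γ_sat z sinβ cosβ]
γ' = 18.9 − 9.81 = 9.09 kN/m³
Numerator = 11.8 + 9.09·5.2·cos²41.2°·tan34.9° = 11.8 + 9.09·5.2·0.5661·0.6976 = 30.468 kPa
Denominator = 18.9·5.2·sin41.2°·cos41.2° = 18.9·5.2·0.6587·0.7524 = 48.708 kPa
FS = 30.468 / 48.708 = 0.626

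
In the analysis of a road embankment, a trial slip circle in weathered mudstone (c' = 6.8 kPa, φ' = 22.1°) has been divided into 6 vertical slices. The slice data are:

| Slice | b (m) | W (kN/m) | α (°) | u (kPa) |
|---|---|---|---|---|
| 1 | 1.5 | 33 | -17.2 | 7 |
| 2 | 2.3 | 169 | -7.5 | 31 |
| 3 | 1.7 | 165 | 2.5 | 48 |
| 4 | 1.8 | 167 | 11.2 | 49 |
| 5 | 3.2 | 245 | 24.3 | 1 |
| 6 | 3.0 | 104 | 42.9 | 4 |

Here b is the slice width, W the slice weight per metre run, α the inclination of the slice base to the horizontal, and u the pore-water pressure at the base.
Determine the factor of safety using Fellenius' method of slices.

FS = 1.82

Ordinary method of slices: FS = Σ[c'·Δl_i + (W_i cosα_i − u_i·Δl_i)·tanφ'] / Σ W_i sinα_i, with Δl_i = b_i / cosα_i.
Slice 1: Δl = 1.5/cos(-17.2°) = 1.570 m; N'_1 = 33·cos(-17.2°) − 7·1.570 = 20.5; c'Δl = 10.68; W sinα = -9.8
Slice 2: Δl = 2.3/cos(-7.5°) = 2.320 m; N'_2 = 169·cos(-7.5°) − 31·2.320 = 95.6; c'Δl = 15.77; W sinα = -22.1
Slice 3: Δl = 1.7/cos2.5° = 1.702 m; N'_3 = 165·cos2.5° − 48·1.702 = 83.2; c'Δl = 11.57; W sinα = 7.2
Slice 4: Δl = 1.8/cos11.2° = 1.835 m; N'_4 = 167·cos11.2° − 49·1.835 = 73.9; c'Δl = 12.48; W sinα = 32.4
Slice 5: Δl = 3.2/cos24.3° = 3.511 m; N'_5 = 245·cos24.3° − 1·3.511 = 219.8; c'Δl = 23.88; W sinα = 100.8
Slice 6: Δl = 3.0/cos42.9° = 4.095 m; N'_6 = 104·cos42.9° − 4·4.095 = 59.8; c'Δl = 27.85; W sinα = 70.8
Σc'Δl = 102.2 kN/m; ΣN' = 552.8 kN/m; ΣW sinα = 179.4 kN/m
Resisting = 102.2 + 552.8·tan22.1° = 102.2 + 224.5 = 326.7 kN/m
FS = 326.7 / 179.4 = 1.821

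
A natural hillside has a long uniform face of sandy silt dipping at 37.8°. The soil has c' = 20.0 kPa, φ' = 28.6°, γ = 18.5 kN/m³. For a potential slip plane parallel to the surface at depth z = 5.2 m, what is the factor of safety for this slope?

FS = 1.13

For an infinite slope with a slip plane parallel to the surface (no pore pressure): FS = [c' + γz cos²β tanφ'] / [γz sinβ cosβ].
γz = 18.5·5.2 = 96.20 kN/m²
Numerator = 20.0 + 96.20·cos²37.8°·tan28.6° = 20.0 + 96.20·0.6243·0.5452 = 52.747 kPa
Denominator = 96.20·sin37.8°·cos37.8° = 96.20·0.6129·0.7902 = 46.589 kPa
FS = 52.747 / 46.589 = 1.132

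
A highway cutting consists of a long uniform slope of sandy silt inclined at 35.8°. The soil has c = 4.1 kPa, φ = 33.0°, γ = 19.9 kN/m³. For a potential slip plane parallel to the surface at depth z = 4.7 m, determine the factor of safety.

For an infinite slope with a slip plane parallel to the surface (no pore pressure): FS = [c + γz cos²β tanφ] / [γz sinβ cosβ].
γz = 19.9·4.7 = 93.53 kN/m²
Numerator = 4.1 + 93.53·cos²35.8°·tan33.0° = 4.1 + 93.53·0.6578·0.6494 = 44.056 kPa
Denominator = 93.53·sin35.8°·cos35.8° = 93.53·0.5850·0.8111 = 44.374 kPa
FS = 44.056 / 44.374 = 0.993

FS = 0.99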